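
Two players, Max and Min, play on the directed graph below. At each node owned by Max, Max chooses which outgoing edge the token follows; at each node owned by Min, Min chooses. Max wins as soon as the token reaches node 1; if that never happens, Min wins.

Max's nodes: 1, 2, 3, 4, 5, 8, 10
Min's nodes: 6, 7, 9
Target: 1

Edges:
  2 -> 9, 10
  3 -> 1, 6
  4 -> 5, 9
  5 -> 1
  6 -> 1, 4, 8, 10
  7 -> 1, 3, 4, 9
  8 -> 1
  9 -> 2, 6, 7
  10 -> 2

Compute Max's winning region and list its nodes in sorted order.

1, 3, 4, 5, 8

A0 = {1}
A1: add {3, 5, 8} — 3 (Max) has 3→1; 5 (Max) has 5→1; 8 (Max) has 8→1.
A2: add {4} — 4 (Max) has 4→5.
A3 = A2; e.g. 2 (Max) has no edge into A2. Fixed point.
Max's winning region = {1, 3, 4, 5, 8}.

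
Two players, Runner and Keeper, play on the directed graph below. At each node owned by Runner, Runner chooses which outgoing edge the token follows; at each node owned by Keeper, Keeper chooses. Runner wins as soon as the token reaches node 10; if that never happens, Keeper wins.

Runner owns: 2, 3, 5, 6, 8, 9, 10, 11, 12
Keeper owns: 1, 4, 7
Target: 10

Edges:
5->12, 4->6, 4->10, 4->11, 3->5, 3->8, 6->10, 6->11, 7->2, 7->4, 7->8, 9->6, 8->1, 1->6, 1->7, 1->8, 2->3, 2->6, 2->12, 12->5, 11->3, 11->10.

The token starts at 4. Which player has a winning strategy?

A0 = {10}
A1: add {6, 11} — 6 (Runner) has 6→10; 11 (Runner) has 11→10.
A2: add {2, 4, 9} — 2 (Runner) has 2→6; 4 (Keeper): all of {6, 10, 11} already in; 9 (Runner) has 9→6.
A3 = A2; e.g. 1 (Keeper) can still go to 7. Fixed point.
4 ∈ A2, so Runner can force the target.

Runner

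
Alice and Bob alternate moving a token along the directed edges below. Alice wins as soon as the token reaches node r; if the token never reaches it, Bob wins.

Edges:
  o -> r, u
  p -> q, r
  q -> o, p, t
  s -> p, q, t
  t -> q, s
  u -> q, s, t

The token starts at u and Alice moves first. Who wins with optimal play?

Track states (vertex, player-to-move).
A0 = {(r,Alice), (r,Bob)}
A1: add {(o,Alice), (p,Alice)}.
A2 = A1; e.g. (o,Bob) stays out. (u,Alice) never enters ⇒ Bob avoids the target.

Bob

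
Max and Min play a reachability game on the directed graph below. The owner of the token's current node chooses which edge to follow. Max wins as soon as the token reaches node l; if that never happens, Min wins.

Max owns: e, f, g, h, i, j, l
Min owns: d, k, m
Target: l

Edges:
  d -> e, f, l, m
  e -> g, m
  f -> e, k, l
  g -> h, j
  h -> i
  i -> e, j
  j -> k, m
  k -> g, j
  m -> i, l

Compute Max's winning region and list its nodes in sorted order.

f, l

A0 = {l}
A1: add {f} — f (Max) has f→l.
A2 = A1; e.g. d (Min) can still go to e. Fixed point.
Max's winning region = {f, l}.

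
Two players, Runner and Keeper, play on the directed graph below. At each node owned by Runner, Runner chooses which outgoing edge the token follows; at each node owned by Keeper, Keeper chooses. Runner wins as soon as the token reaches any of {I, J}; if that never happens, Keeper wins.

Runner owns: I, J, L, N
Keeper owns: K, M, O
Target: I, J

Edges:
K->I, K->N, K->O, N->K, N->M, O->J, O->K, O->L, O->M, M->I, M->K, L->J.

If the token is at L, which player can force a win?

A0 = {I, J}
A1: add {L} — L (Runner) has L→J.
A2 = A1; e.g. K (Keeper) can still go to N. Fixed point.
L ∈ A1, so Runner can force the target.

Runner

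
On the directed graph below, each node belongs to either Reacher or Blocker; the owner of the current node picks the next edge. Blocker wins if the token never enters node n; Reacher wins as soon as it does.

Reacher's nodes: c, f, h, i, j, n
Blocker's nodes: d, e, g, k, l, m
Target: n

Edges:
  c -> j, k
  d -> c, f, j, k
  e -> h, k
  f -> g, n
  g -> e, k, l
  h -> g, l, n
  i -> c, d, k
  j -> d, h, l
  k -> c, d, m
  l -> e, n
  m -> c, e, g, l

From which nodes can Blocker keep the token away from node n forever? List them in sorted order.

A0 = {n}
A1: add {f, h} — f (Reacher) has f→n; h (Reacher) has h→n.
A2: add {j} — j (Reacher) has j→h.
A3: add {c} — c (Reacher) has c→j.
A4: add {i} — i (Reacher) has i→c.
A5 = A4; e.g. d (Blocker) can still go to k. Fixed point.
Reacher's attractor = {c, f, h, i, j, n}; Blocker avoids the target exactly from the complement.

d, e, g, k, l, m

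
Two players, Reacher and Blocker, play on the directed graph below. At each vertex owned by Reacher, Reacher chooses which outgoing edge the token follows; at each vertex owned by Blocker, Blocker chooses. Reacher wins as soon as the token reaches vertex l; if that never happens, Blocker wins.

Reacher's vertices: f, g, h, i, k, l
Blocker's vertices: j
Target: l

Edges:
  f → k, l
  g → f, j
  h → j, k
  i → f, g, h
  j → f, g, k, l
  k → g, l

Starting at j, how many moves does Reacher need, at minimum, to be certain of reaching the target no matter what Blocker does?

3

A0 = {l}
A1: add {f, k} — f (Reacher) has f→l; k (Reacher) has k→l.
A2: add {g, h, i} — g (Reacher) has g→f; h (Reacher) has h→k; i (Reacher) has i→f.
A3: add {j} — j (Blocker): all of {f, g, k, l} already in.
A3 = all vertices. Fixed point.
j enters the attractor at level 3, so Reacher can force the target in 3 moves from there.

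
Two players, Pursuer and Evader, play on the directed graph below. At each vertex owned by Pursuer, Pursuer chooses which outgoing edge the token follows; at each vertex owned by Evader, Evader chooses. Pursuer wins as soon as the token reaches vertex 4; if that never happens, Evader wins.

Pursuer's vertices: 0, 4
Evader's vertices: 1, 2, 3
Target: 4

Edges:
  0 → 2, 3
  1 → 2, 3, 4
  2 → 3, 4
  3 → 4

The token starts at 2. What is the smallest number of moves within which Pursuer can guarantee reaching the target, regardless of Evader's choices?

A0 = {4}
A1: add {3} — 3 (Evader): all of {4} already in.
A2: add {0, 2} — 0 (Pursuer) has 0→3; 2 (Evader): all of {3, 4} already in.
2 enters the attractor at level 2, so Pursuer can force the target in 2 moves from there.

2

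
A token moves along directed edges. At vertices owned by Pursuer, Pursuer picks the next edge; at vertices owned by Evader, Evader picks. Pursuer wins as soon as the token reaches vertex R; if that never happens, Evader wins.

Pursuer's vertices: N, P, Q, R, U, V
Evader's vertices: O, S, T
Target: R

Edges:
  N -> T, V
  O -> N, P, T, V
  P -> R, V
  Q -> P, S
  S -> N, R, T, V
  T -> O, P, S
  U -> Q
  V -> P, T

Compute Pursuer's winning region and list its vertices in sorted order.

A0 = {R}
A1: add {P} — P (Pursuer) has P→R.
A2: add {Q, V} — Q (Pursuer) has Q→P; V (Pursuer) has V→P.
A3: add {N, U} — N (Pursuer) has N→V; U (Pursuer) has U→Q.
A4 = A3; e.g. O (Evader) can still go to T. Fixed point.
Pursuer's winning region = {N, P, Q, R, U, V}.

N, P, Q, R, U, V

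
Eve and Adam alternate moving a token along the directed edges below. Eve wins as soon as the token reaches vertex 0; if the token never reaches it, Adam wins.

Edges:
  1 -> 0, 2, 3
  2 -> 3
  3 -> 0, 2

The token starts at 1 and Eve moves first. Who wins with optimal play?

Eve

Track states (vertex, player-to-move).
A0 = {(0,Eve), (0,Adam)}
A1: add {(1,Eve), (3,Eve)}.
(1,Eve) ∈ A1 ⇒ Eve forces the target.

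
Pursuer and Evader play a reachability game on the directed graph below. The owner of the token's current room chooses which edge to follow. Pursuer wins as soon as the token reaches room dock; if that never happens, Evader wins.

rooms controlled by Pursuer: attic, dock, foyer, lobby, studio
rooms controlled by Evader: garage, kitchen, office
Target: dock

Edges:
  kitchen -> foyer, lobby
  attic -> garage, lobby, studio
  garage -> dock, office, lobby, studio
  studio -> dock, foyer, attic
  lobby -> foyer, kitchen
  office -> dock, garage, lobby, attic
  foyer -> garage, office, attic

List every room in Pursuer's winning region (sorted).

A0 = {dock}
A1: add {studio} — studio (Pursuer) has studio→dock.
A2: add {attic} — attic (Pursuer) has attic→studio.
A3: add {foyer} — foyer (Pursuer) has foyer→attic.
A4: add {lobby} — lobby (Pursuer) has lobby→foyer.
A5: add {kitchen} — kitchen (Evader): all of {foyer, lobby} already in.
A6 = A5; e.g. garage (Evader) can still go to office. Fixed point.
Pursuer's winning region = {attic, dock, foyer, kitchen, lobby, studio}.

attic, dock, foyer, kitchen, lobby, studio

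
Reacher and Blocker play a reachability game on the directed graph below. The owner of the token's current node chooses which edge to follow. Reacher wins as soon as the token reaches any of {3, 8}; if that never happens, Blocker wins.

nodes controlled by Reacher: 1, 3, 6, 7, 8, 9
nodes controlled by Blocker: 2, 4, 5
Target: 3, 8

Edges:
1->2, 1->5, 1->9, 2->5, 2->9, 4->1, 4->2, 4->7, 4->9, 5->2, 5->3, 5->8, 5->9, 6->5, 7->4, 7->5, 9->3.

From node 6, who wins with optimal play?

Blocker

A0 = {3, 8}
A1: add {9} — 9 (Reacher) has 9→3.
A2: add {1} — 1 (Reacher) has 1→9.
A3 = A2; e.g. 2 (Blocker) can still go to 5. Fixed point.
6 never enters the attractor, so Blocker can avoid the target forever.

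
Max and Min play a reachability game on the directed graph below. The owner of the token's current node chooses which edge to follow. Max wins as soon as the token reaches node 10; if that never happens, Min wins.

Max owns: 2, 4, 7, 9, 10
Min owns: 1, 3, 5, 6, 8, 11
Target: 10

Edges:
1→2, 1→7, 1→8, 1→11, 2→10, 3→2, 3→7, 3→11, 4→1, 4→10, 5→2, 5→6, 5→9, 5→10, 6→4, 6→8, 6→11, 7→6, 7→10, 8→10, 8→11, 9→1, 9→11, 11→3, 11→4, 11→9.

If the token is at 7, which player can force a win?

A0 = {10}
A1: add {2, 4, 7} — 2 (Max) has 2→10; 4 (Max) has 4→10; 7 (Max) has 7→10.
A2 = A1; e.g. 1 (Min) can still go to 8. Fixed point.
7 ∈ A1, so Max can force the target.

Max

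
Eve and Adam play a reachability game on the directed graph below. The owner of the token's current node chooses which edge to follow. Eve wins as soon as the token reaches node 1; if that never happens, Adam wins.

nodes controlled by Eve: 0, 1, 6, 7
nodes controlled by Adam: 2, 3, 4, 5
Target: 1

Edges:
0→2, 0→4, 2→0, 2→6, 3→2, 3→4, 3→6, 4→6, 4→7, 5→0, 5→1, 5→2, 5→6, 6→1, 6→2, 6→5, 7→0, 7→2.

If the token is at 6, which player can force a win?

A0 = {1}
A1: add {6} — 6 (Eve) has 6→1.
A2 = A1; e.g. 0 (Eve) has no edge into A1. Fixed point.
6 ∈ A1, so Eve can force the target.

Eve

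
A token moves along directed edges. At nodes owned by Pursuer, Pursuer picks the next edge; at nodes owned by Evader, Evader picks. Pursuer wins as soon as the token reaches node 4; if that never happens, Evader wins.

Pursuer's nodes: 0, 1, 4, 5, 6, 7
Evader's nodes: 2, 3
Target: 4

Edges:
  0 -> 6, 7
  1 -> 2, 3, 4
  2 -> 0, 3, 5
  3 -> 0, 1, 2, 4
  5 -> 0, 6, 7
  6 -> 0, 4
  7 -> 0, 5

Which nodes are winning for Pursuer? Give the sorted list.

0, 1, 4, 5, 6, 7

A0 = {4}
A1: add {1, 6} — 1 (Pursuer) has 1→4; 6 (Pursuer) has 6→4.
A2: add {0, 5} — 0 (Pursuer) has 0→6; 5 (Pursuer) has 5→6.
A3: add {7} — 7 (Pursuer) has 7→0.
A4 = A3; e.g. 2 (Evader) can still go to 3. Fixed point.
Pursuer's winning region = {0, 1, 4, 5, 6, 7}.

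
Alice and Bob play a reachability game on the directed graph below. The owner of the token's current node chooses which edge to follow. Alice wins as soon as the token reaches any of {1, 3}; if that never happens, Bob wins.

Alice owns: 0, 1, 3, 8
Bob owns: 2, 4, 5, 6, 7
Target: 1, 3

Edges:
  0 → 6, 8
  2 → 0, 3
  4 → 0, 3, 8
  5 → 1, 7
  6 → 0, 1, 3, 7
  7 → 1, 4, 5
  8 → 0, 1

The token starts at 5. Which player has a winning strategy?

Bob

A0 = {1, 3}
A1: add {8} — 8 (Alice) has 8→1.
A2: add {0} — 0 (Alice) has 0→8.
A3: add {2, 4} — 2 (Bob): all of {0, 3} already in; 4 (Bob): all of {0, 3, 8} already in.
A4 = A3; e.g. 5 (Bob) can still go to 7. Fixed point.
5 never enters the attractor, so Bob can avoid the target forever.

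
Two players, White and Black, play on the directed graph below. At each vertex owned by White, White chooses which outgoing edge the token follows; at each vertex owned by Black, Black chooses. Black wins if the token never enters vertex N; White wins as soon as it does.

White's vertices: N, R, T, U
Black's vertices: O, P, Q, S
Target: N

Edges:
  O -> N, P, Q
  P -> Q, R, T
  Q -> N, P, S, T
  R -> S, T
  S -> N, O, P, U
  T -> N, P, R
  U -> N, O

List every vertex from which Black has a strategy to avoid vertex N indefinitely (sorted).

A0 = {N}
A1: add {T, U} — T (White) has T→N; U (White) has U→N.
A2: add {R} — R (White) has R→T.
A3 = A2; e.g. O (Black) can still go to P. Fixed point.
White's attractor = {N, R, T, U}; Black avoids the target exactly from the complement.

O, P, Q, S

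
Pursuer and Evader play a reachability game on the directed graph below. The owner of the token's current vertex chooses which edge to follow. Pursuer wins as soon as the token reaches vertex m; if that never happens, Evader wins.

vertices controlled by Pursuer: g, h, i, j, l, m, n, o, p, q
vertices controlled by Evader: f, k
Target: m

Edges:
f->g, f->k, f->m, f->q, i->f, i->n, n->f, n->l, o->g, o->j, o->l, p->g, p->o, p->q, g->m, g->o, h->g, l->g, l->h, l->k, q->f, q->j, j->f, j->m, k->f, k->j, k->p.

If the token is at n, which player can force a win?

A0 = {m}
A1: add {g, j} — g (Pursuer) has g→m; j (Pursuer) has j→m.
A2: add {h, l, o, p, q} — h (Pursuer) has h→g; l (Pursuer) has l→g; o (Pursuer) has o→g; p (Pursuer) has p→g; q (Pursuer) has q→j.
A3: add {n} — n (Pursuer) has n→l.
n ∈ A3, so Pursuer can force the target.

Pursuer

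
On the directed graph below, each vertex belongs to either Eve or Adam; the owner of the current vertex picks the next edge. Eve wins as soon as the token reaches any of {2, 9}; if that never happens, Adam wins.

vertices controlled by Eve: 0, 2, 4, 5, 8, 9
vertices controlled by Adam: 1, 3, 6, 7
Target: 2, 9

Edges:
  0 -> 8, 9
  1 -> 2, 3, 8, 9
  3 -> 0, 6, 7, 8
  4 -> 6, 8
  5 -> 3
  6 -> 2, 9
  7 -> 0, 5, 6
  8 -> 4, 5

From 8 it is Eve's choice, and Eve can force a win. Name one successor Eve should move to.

A0 = {2, 9}
A1: add {0, 6} — 0 (Eve) has 0→9; 6 (Adam): all of {2, 9} already in.
A2: add {4} — 4 (Eve) has 4→6.
A3: add {8} — 8 (Eve) has 8→4.
A4 = A3; e.g. 1 (Adam) can still go to 3. Fixed point.
From 8, successor 4 is in the attractor (rank 2); the other successor 5 is not.

4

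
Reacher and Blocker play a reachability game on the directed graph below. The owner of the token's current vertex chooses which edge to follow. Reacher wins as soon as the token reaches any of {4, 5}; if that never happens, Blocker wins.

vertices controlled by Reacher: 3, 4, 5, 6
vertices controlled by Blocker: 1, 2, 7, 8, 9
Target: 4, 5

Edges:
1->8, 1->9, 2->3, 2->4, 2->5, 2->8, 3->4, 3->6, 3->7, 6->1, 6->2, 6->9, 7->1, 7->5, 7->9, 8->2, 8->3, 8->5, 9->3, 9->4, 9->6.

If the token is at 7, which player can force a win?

A0 = {4, 5}
A1: add {3} — 3 (Reacher) has 3→4.
A2 = A1; e.g. 1 (Blocker) can still go to 8. Fixed point.
7 never enters the attractor, so Blocker can avoid the target forever.

Blocker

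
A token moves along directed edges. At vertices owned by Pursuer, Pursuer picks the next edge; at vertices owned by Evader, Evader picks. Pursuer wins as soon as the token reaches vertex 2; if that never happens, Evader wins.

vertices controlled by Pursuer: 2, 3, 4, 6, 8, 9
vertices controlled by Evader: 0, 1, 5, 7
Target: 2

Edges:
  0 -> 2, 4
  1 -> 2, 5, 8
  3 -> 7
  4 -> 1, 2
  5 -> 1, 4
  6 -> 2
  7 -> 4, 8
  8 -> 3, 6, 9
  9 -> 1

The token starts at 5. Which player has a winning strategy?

A0 = {2}
A1: add {4, 6} — 4 (Pursuer) has 4→2; 6 (Pursuer) has 6→2.
A2: add {0, 8} — 0 (Evader): all of {2, 4} already in; 8 (Pursuer) has 8→6.
A3: add {7} — 7 (Evader): all of {4, 8} already in.
A4: add {3} — 3 (Pursuer) has 3→7.
A5 = A4; e.g. 1 (Evader) can still go to 5. Fixed point.
5 never enters the attractor, so Evader can avoid the target forever.

Evader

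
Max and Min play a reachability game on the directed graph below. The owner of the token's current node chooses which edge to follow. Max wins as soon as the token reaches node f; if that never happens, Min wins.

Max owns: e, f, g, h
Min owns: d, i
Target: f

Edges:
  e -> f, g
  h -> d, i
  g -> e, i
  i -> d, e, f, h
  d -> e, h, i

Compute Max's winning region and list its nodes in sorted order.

e, f, g

A0 = {f}
A1: add {e} — e (Max) has e→f.
A2: add {g} — g (Max) has g→e.
A3 = A2; e.g. d (Min) can still go to h. Fixed point.
Max's winning region = {e, f, g}.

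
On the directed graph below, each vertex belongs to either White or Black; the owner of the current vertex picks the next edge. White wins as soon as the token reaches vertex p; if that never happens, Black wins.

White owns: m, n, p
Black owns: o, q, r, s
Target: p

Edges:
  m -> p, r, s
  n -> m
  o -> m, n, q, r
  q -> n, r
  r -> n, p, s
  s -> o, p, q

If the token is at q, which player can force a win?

Black

A0 = {p}
A1: add {m} — m (White) has m→p.
A2: add {n} — n (White) has n→m.
A3 = A2; e.g. o (Black) can still go to q. Fixed point.
q never enters the attractor, so Black can avoid the target forever.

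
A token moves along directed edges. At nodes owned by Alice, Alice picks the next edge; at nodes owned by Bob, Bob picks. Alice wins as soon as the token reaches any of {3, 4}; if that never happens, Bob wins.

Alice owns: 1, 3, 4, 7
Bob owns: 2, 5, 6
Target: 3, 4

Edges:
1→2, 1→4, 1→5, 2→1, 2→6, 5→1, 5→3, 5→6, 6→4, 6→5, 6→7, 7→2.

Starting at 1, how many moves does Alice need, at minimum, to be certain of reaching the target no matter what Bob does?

A0 = {3, 4}
A1: add {1} — 1 (Alice) has 1→4.
A2 = A1; e.g. 2 (Bob) can still go to 6. Fixed point.
1 enters the attractor at level 1, so Alice can force the target in 1 move from there.

1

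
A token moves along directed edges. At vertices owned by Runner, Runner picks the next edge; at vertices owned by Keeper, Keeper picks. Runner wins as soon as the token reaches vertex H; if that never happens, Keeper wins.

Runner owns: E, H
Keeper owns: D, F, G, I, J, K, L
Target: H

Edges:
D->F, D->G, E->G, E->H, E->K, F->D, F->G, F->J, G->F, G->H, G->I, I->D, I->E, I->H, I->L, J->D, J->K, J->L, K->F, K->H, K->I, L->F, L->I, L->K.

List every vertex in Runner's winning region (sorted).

A0 = {H}
A1: add {E} — E (Runner) has E→H.
A2 = A1; e.g. D (Keeper) can still go to F. Fixed point.
Runner's winning region = {E, H}.

E, H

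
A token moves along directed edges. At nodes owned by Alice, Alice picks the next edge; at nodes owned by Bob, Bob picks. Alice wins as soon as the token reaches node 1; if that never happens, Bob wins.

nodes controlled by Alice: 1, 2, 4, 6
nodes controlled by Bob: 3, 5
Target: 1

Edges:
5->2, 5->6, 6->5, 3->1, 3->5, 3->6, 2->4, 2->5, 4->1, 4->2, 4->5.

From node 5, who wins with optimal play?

Bob

A0 = {1}
A1: add {4} — 4 (Alice) has 4→1.
A2: add {2} — 2 (Alice) has 2→4.
A3 = A2; e.g. 3 (Bob) can still go to 5. Fixed point.
5 never enters the attractor, so Bob can avoid the target forever.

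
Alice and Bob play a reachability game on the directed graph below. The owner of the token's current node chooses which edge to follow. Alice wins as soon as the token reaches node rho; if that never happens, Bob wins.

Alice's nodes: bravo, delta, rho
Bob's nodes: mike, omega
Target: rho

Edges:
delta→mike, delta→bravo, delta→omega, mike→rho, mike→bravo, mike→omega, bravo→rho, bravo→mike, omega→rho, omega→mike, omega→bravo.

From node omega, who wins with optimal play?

Bob

A0 = {rho}
A1: add {bravo} — bravo (Alice) has bravo→rho.
A2: add {delta} — delta (Alice) has delta→bravo.
A3 = A2; e.g. mike (Bob) can still go to omega. Fixed point.
omega never enters the attractor, so Bob can avoid the target forever.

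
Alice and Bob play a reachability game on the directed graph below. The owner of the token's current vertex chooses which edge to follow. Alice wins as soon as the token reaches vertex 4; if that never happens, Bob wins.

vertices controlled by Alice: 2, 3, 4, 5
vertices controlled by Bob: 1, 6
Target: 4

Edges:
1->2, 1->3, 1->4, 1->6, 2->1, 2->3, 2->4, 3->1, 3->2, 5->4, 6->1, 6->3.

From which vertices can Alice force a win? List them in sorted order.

2, 3, 4, 5

A0 = {4}
A1: add {2, 5} — 2 (Alice) has 2→4; 5 (Alice) has 5→4.
A2: add {3} — 3 (Alice) has 3→2.
A3 = A2; e.g. 1 (Bob) can still go to 6. Fixed point.
Alice's winning region = {2, 3, 4, 5}.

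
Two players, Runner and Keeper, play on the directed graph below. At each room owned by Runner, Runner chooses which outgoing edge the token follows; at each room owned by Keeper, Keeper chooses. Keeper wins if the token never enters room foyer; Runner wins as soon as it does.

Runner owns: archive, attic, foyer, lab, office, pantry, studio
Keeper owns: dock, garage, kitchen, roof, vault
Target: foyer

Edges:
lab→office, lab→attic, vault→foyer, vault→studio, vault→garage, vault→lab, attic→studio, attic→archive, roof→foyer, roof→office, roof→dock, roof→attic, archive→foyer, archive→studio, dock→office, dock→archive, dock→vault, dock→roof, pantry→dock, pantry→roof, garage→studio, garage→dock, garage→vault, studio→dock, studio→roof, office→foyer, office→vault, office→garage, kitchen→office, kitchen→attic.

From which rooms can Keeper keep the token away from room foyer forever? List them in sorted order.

A0 = {foyer}
A1: add {archive, office} — office (Runner) has office→foyer; archive (Runner) has archive→foyer.
A2: add {attic, lab} — attic (Runner) has attic→archive; lab (Runner) has lab→office.
A3: add {kitchen} — kitchen (Keeper): all of {office, attic} already in.
A4 = A3; e.g. pantry (Runner) has no edge into A3. Fixed point.
Runner's attractor = {archive, attic, foyer, kitchen, lab, office}; Keeper avoids the target exactly from the complement.

dock, garage, pantry, roof, studio, vault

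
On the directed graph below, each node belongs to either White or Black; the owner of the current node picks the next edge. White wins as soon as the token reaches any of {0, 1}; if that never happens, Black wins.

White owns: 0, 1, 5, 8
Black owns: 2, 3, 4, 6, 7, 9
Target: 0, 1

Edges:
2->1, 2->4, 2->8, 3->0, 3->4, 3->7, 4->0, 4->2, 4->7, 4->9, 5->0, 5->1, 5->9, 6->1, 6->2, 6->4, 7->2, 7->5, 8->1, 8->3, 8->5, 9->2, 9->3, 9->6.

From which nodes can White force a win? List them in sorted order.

0, 1, 5, 8

A0 = {0, 1}
A1: add {5, 8} — 5 (White) has 5→0; 8 (White) has 8→1.
A2 = A1; e.g. 2 (Black) can still go to 4. Fixed point.
White's winning region = {0, 1, 5, 8}.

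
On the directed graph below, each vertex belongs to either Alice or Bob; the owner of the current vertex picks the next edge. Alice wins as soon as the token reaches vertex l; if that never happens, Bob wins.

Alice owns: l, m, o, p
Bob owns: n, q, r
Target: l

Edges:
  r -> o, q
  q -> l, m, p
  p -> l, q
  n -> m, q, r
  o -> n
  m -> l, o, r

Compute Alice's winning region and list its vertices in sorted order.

l, m, p, q

A0 = {l}
A1: add {m, p} — m (Alice) has m→l; p (Alice) has p→l.
A2: add {q} — q (Bob): all of {l, m, p} already in.
A3 = A2; e.g. n (Bob) can still go to r. Fixed point.
Alice's winning region = {l, m, p, q}.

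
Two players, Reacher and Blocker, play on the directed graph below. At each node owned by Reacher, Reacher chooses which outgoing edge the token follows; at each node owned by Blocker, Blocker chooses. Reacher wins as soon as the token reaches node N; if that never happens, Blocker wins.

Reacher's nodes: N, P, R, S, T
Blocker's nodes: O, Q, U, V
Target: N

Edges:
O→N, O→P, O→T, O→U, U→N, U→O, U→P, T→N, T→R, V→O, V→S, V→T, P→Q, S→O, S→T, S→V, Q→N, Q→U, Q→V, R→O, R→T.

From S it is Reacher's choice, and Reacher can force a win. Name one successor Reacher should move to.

T

A0 = {N}
A1: add {T} — T (Reacher) has T→N.
A2: add {R, S} — R (Reacher) has R→T; S (Reacher) has S→T.
A3 = A2; e.g. O (Blocker) can still go to P. Fixed point.
From S, successor T is in the attractor (rank 1); the other successors O, V are not.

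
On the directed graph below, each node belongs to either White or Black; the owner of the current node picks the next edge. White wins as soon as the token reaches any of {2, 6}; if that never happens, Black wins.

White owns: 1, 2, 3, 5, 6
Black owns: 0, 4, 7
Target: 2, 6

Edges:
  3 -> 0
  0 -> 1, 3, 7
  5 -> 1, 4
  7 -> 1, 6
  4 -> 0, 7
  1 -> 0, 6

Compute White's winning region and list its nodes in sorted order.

1, 2, 5, 6, 7

A0 = {2, 6}
A1: add {1} — 1 (White) has 1→6.
A2: add {5, 7} — 5 (White) has 5→1; 7 (Black): all of {1, 6} already in.
A3 = A2; e.g. 0 (Black) can still go to 3. Fixed point.
White's winning region = {1, 2, 5, 6, 7}.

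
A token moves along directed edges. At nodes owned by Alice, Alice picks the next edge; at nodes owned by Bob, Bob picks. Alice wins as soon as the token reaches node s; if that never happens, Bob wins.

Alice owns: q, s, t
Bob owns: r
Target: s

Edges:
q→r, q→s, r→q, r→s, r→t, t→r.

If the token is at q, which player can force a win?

Alice

A0 = {s}
A1: add {q} — q (Alice) has q→s.
A2 = A1; e.g. r (Bob) can still go to t. Fixed point.
q ∈ A1, so Alice can force the target.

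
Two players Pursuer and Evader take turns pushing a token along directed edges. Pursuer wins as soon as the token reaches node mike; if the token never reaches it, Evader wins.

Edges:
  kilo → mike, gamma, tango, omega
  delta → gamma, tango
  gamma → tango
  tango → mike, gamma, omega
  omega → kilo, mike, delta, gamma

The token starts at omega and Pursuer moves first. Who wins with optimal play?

Pursuer

Track states (vertex, player-to-move).
A0 = {(mike,Pursuer), (mike,Evader)}
A1: add {(kilo,Pursuer), (tango,Pursuer), (omega,Pursuer)}.
(omega,Pursuer) ∈ A1 ⇒ Pursuer forces the target.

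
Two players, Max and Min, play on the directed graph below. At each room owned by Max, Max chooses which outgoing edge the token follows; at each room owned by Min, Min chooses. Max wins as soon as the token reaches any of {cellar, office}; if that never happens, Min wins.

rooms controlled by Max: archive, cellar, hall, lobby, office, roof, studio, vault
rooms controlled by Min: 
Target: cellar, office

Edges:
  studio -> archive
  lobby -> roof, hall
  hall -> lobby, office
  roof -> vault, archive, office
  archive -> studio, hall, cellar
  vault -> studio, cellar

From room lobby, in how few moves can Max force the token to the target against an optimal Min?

A0 = {cellar, office}
A1: add {archive, hall, roof, vault} — roof (Max) has roof→office; vault (Max) has vault→cellar; archive (Max) has archive→cellar; hall (Max) has hall→office.
A2: add {lobby, studio} — lobby (Max) has lobby→roof; studio (Max) has studio→archive.
A2 = all vertices. Fixed point.
lobby enters the attractor at level 2, so Max can force the target in 2 moves from there.

2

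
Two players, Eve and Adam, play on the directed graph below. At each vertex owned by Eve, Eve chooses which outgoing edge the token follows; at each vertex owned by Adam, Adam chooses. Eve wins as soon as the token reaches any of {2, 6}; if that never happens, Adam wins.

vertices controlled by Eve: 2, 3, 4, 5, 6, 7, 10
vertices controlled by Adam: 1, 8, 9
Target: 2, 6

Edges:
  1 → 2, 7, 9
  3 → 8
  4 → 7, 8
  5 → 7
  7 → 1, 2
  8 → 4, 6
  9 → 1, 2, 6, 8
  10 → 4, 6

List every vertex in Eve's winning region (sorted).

2, 3, 4, 5, 6, 7, 8, 10

A0 = {2, 6}
A1: add {7, 10} — 7 (Eve) has 7→2; 10 (Eve) has 10→6.
A2: add {4, 5} — 4 (Eve) has 4→7; 5 (Eve) has 5→7.
A3: add {8} — 8 (Adam): all of {4, 6} already in.
A4: add {3} — 3 (Eve) has 3→8.
A5 = A4; e.g. 1 (Adam) can still go to 9. Fixed point.
Eve's winning region = {2, 3, 4, 5, 6, 7, 8, 10}.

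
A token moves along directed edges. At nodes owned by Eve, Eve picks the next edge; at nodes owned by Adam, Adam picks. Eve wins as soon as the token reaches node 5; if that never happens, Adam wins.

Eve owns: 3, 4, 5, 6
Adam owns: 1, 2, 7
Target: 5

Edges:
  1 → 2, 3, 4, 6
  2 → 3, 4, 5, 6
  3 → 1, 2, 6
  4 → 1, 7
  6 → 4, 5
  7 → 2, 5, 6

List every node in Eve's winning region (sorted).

3, 5, 6

A0 = {5}
A1: add {6} — 6 (Eve) has 6→5.
A2: add {3} — 3 (Eve) has 3→6.
A3 = A2; e.g. 1 (Adam) can still go to 2. Fixed point.
Eve's winning region = {3, 5, 6}.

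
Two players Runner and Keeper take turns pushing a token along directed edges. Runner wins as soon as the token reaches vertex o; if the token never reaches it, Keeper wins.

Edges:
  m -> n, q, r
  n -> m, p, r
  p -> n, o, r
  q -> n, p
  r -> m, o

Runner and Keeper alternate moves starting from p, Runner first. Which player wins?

Track states (vertex, player-to-move).
A0 = {(o,Runner), (o,Keeper)}
A1: add {(p,Runner), (r,Runner)}.
(p,Runner) ∈ A1 ⇒ Runner forces the target.

Runner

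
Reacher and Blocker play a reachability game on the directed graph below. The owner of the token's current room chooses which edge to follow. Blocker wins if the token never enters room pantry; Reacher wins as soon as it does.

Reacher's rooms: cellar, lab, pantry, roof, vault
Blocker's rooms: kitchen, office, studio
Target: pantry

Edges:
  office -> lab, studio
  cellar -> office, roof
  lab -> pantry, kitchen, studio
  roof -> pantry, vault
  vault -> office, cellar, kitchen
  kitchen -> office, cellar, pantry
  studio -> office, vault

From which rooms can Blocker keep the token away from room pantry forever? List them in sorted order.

kitchen, office, studio

A0 = {pantry}
A1: add {lab, roof} — lab (Reacher) has lab→pantry; roof (Reacher) has roof→pantry.
A2: add {cellar} — cellar (Reacher) has cellar→roof.
A3: add {vault} — vault (Reacher) has vault→cellar.
A4 = A3; e.g. office (Blocker) can still go to studio. Fixed point.
Reacher's attractor = {cellar, lab, pantry, roof, vault}; Blocker avoids the target exactly from the complement.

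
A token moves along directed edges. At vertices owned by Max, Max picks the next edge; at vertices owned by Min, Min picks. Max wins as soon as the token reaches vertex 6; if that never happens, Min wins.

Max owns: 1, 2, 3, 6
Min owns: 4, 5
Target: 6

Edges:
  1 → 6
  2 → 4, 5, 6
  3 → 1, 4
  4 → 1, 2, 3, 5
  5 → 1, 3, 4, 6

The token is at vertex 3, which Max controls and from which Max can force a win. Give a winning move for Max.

1

A0 = {6}
A1: add {1, 2} — 1 (Max) has 1→6; 2 (Max) has 2→6.
A2: add {3} — 3 (Max) has 3→1.
A3 = A2; e.g. 4 (Min) can still go to 5. Fixed point.
From 3, successor 1 is in the attractor (rank 1); the other successor 4 is not.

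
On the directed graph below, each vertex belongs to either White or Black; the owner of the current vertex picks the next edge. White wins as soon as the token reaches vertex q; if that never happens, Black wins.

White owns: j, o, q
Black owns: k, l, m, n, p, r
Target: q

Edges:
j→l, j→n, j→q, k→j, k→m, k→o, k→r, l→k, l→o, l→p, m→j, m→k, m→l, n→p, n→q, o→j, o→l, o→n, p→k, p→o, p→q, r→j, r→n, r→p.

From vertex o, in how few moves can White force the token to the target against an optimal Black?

A0 = {q}
A1: add {j} — j (White) has j→q.
A2: add {o} — o (White) has o→j.
A3 = A2; e.g. k (Black) can still go to m. Fixed point.
o enters the attractor at level 2, so White can force the target in 2 moves from there.

2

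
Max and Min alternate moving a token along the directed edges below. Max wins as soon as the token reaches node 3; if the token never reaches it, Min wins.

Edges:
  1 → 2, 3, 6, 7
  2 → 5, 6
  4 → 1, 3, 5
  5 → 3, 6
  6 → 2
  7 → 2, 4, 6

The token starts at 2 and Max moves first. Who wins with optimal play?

Track states (vertex, player-to-move).
A0 = {(3,Max), (3,Min)}
A1: add {(1,Max), (4,Max), (5,Max)}.
A2: add {(4,Min)}.
A3: add {(7,Max)}.
A4 = A3; e.g. (1,Min) stays out. (2,Max) never enters ⇒ Min avoids the target.

Min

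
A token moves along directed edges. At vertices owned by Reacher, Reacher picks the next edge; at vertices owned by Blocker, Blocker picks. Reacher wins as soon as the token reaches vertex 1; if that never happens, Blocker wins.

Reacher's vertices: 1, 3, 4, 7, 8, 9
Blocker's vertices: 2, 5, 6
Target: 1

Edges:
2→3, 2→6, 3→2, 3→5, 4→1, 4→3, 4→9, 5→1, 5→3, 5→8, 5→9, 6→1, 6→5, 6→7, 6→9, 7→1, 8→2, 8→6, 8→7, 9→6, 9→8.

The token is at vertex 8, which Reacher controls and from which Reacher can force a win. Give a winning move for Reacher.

A0 = {1}
A1: add {4, 7} — 4 (Reacher) has 4→1; 7 (Reacher) has 7→1.
A2: add {8} — 8 (Reacher) has 8→7.
A3: add {9} — 9 (Reacher) has 9→8.
A4 = A3; e.g. 2 (Blocker) can still go to 3. Fixed point.
From 8, successor 7 is in the attractor (rank 1); the other successors 2, 6 are not.

7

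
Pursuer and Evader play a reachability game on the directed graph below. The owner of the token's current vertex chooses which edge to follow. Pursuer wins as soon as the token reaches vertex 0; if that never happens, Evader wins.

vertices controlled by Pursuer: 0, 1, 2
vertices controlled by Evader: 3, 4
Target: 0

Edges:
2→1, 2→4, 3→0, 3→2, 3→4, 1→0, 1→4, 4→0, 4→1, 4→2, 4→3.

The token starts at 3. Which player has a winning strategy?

A0 = {0}
A1: add {1} — 1 (Pursuer) has 1→0.
A2: add {2} — 2 (Pursuer) has 2→1.
A3 = A2; e.g. 3 (Evader) can still go to 4. Fixed point.
3 never enters the attractor, so Evader can avoid the target forever.

Evader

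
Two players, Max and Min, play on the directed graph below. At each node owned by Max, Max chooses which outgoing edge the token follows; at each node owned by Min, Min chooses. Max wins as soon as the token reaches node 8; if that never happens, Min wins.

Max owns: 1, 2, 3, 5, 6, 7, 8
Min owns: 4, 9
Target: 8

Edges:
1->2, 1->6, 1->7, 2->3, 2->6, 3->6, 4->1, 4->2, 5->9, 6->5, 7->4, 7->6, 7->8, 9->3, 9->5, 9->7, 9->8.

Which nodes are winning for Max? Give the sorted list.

A0 = {8}
A1: add {7} — 7 (Max) has 7→8.
A2: add {1} — 1 (Max) has 1→7.
A3 = A2; e.g. 2 (Max) has no edge into A2. Fixed point.
Max's winning region = {1, 7, 8}.

1, 7, 8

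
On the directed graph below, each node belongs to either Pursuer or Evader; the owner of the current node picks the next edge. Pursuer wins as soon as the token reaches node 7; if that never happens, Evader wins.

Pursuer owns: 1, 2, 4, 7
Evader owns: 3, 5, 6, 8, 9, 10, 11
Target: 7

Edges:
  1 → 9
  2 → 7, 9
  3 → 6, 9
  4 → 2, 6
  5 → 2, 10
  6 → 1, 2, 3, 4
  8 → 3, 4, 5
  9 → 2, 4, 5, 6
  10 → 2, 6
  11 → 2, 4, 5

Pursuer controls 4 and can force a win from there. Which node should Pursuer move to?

A0 = {7}
A1: add {2} — 2 (Pursuer) has 2→7.
A2: add {4} — 4 (Pursuer) has 4→2.
A3 = A2; e.g. 1 (Pursuer) has no edge into A2. Fixed point.
From 4, successor 2 is in the attractor (rank 1); the other successor 6 is not.

2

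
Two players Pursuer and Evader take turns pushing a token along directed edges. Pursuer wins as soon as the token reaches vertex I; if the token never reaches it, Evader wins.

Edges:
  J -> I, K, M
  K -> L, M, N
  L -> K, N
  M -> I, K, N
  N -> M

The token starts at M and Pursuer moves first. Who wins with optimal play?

Track states (vertex, player-to-move).
A0 = {(I,Pursuer), (I,Evader)}
A1: add {(J,Pursuer), (M,Pursuer)}.
(M,Pursuer) ∈ A1 ⇒ Pursuer forces the target.

Pursuer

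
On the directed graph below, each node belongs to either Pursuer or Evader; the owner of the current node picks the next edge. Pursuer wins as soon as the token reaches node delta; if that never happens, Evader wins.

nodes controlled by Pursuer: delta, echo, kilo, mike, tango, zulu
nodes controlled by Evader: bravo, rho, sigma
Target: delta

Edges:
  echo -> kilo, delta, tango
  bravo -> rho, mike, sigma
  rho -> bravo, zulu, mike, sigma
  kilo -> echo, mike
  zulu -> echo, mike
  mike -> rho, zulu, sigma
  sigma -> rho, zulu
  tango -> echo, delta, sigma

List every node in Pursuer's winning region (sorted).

A0 = {delta}
A1: add {echo, tango} — echo (Pursuer) has echo→delta; tango (Pursuer) has tango→delta.
A2: add {kilo, zulu} — kilo (Pursuer) has kilo→echo; zulu (Pursuer) has zulu→echo.
A3: add {mike} — mike (Pursuer) has mike→zulu.
A4 = A3; e.g. bravo (Evader) can still go to rho. Fixed point.
Pursuer's winning region = {delta, echo, kilo, mike, tango, zulu}.

delta, echo, kilo, mike, tango, zulu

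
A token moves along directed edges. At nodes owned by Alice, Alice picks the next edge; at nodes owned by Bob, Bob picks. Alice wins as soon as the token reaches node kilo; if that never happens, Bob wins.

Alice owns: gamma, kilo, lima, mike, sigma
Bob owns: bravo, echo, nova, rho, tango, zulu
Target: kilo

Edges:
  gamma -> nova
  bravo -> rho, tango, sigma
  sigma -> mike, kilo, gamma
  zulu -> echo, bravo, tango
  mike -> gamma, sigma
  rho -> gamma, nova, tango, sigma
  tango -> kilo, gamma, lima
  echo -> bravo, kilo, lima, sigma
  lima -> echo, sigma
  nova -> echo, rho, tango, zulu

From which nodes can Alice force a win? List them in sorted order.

kilo, lima, mike, sigma

A0 = {kilo}
A1: add {sigma} — sigma (Alice) has sigma→kilo.
A2: add {lima, mike} — mike (Alice) has mike→sigma; lima (Alice) has lima→sigma.
A3 = A2; e.g. echo (Bob) can still go to bravo. Fixed point.
Alice's winning region = {kilo, lima, mike, sigma}.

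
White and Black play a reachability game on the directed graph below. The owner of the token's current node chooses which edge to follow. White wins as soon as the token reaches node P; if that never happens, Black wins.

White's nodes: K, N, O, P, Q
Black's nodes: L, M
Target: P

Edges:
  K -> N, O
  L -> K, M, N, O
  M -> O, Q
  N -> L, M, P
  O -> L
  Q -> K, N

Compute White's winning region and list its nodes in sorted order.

A0 = {P}
A1: add {N} — N (White) has N→P.
A2: add {K, Q} — K (White) has K→N; Q (White) has Q→N.
A3 = A2; e.g. L (Black) can still go to M. Fixed point.
White's winning region = {K, N, P, Q}.

K, N, P, Q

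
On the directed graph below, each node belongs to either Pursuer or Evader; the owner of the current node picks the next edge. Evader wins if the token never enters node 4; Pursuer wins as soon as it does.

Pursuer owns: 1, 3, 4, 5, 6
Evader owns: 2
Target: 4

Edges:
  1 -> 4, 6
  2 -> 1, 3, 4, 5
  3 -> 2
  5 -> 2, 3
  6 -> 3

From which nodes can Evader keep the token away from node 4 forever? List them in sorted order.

2, 3, 5, 6

A0 = {4}
A1: add {1} — 1 (Pursuer) has 1→4.
A2 = A1; e.g. 2 (Evader) can still go to 3. Fixed point.
Pursuer's attractor = {1, 4}; Evader avoids the target exactly from the complement.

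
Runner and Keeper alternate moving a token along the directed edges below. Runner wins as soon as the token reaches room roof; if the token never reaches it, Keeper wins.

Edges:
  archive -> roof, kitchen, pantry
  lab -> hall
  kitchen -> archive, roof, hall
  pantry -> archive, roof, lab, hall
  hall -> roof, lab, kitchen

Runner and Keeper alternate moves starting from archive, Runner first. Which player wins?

Track states (vertex, player-to-move).
A0 = {(roof,Runner), (roof,Keeper)}
A1: add {(archive,Runner), (kitchen,Runner), (pantry,Runner), (hall,Runner)}.
(archive,Runner) ∈ A1 ⇒ Runner forces the target.

Runner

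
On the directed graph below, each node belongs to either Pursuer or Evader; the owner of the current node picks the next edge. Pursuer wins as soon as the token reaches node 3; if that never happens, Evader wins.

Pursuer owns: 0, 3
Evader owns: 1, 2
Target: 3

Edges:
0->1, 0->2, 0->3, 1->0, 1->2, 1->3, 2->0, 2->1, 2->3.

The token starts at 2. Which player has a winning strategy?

Evader

A0 = {3}
A1: add {0} — 0 (Pursuer) has 0→3.
A2 = A1; e.g. 1 (Evader) can still go to 2. Fixed point.
2 never enters the attractor, so Evader can avoid the target forever.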